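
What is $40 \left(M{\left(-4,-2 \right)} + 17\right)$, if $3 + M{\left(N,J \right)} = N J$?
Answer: $880$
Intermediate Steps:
$M{\left(N,J \right)} = -3 + J N$ ($M{\left(N,J \right)} = -3 + N J = -3 + J N$)
$40 \left(M{\left(-4,-2 \right)} + 17\right) = 40 \left(\left(-3 - -8\right) + 17\right) = 40 \left(\left(-3 + 8\right) + 17\right) = 40 \left(5 + 17\right) = 40 \cdot 22 = 880$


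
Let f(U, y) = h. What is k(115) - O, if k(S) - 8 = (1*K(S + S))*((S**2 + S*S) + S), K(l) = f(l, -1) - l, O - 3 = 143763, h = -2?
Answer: -6306838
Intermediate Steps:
O = 143766 (O = 3 + 143763 = 143766)
f(U, y) = -2
K(l) = -2 - l
k(S) = 8 + (-2 - 2*S)*(S + 2*S**2) (k(S) = 8 + (1*(-2 - (S + S)))*((S**2 + S*S) + S) = 8 + (1*(-2 - 2*S))*((S**2 + S**2) + S) = 8 + (1*(-2 - 2*S))*(2*S**2 + S) = 8 + (-2 - 2*S)*(S + 2*S**2))
k(115) - O = (8 - 6*115**2 - 4*115**3 - 2*115) - 1*143766 = (8 - 6*13225 - 4*1520875 - 230) - 143766 = (8 - 79350 - 6083500 - 230) - 143766 = -6163072 - 143766 = -6306838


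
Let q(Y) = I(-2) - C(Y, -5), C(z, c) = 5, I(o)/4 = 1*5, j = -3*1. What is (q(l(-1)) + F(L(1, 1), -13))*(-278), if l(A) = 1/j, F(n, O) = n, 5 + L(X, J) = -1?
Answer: -2502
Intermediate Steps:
L(X, J) = -6 (L(X, J) = -5 - 1 = -6)
j = -3
I(o) = 20 (I(o) = 4*(1*5) = 4*5 = 20)
l(A) = -1/3 (l(A) = 1/(-3) = -1/3)
q(Y) = 15 (q(Y) = 20 - 1*5 = 20 - 5 = 15)
(q(l(-1)) + F(L(1, 1), -13))*(-278) = (15 - 6)*(-278) = 9*(-278) = -2502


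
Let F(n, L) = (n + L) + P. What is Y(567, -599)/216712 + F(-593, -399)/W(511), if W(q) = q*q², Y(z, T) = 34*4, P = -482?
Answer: 2228428941/3614561958959 ≈ 0.00061651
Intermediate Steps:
F(n, L) = -482 + L + n (F(n, L) = (n + L) - 482 = (L + n) - 482 = -482 + L + n)
Y(z, T) = 136
W(q) = q³
Y(567, -599)/216712 + F(-593, -399)/W(511) = 136/216712 + (-482 - 399 - 593)/(511³) = 136*(1/216712) - 1474/133432831 = 17/27089 - 1474*1/133432831 = 17/27089 - 1474/133432831 = 2228428941/3614561958959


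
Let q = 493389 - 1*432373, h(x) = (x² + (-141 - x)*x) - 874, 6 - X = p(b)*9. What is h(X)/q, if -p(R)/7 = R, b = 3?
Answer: -28369/61016 ≈ -0.46494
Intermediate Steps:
p(R) = -7*R
X = 195 (X = 6 - (-7*3)*9 = 6 - (-21)*9 = 6 - 1*(-189) = 6 + 189 = 195)
h(x) = -874 + x² + x*(-141 - x) (h(x) = (x² + x*(-141 - x)) - 874 = -874 + x² + x*(-141 - x))
q = 61016 (q = 493389 - 432373 = 61016)
h(X)/q = (-874 - 141*195)/61016 = (-874 - 27495)*(1/61016) = -28369*1/61016 = -28369/61016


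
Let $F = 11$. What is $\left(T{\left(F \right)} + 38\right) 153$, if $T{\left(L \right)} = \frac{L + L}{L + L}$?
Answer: $5967$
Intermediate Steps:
$T{\left(L \right)} = 1$ ($T{\left(L \right)} = \frac{2 L}{2 L} = 2 L \frac{1}{2 L} = 1$)
$\left(T{\left(F \right)} + 38\right) 153 = \left(1 + 38\right) 153 = 39 \cdot 153 = 5967$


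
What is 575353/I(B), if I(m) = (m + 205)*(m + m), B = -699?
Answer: 575353/690612 ≈ 0.83311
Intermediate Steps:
I(m) = 2*m*(205 + m) (I(m) = (205 + m)*(2*m) = 2*m*(205 + m))
575353/I(B) = 575353/((2*(-699)*(205 - 699))) = 575353/((2*(-699)*(-494))) = 575353/690612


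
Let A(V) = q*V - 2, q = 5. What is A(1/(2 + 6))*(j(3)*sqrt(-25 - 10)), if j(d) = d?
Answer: -33*I*sqrt(35)/8 ≈ -24.404*I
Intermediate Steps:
A(V) = -2 + 5*V (A(V) = 5*V - 2 = -2 + 5*V)
A(1/(2 + 6))*(j(3)*sqrt(-25 - 10)) = (-2 + 5/(2 + 6))*(3*sqrt(-25 - 10)) = (-2 + 5/8)*(3*sqrt(-35)) = (-2 + 5*(1/8))*(3*(I*sqrt(35))) = (-2 + 5/8)*(3*I*sqrt(35)) = -33*I*sqrt(35)/8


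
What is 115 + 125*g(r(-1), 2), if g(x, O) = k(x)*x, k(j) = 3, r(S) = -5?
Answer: -1760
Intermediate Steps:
g(x, O) = 3*x
115 + 125*g(r(-1), 2) = 115 + 125*(3*(-5)) = 115 + 125*(-15) = 115 - 1875 = -1760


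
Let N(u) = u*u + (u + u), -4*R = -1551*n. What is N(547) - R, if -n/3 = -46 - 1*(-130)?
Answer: 398016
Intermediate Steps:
n = -252 (n = -3*(-46 - 1*(-130)) = -3*(-46 + 130) = -3*84 = -252)
R = -97713 (R = -(-1551)*(-252)/4 = -¼*390852 = -97713)
N(u) = u² + 2*u
N(547) - R = 547*(2 + 547) - 1*(-97713) = 547*549 + 97713 = 300303 + 97713 = 398016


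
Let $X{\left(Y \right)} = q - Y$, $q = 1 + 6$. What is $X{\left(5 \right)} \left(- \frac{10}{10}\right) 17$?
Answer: $-34$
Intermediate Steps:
$q = 7$
$X{\left(Y \right)} = 7 - Y$
$X{\left(5 \right)} \left(- \frac{10}{10}\right) 17 = \left(7 - 5\right) \left(- \frac{10}{10}\right) 17 = \left(7 - 5\right) \left(\left(-10\right) \frac{1}{10}\right) 17 = 2 \left(-1\right) 17 = \left(-2\right) 17 = -34$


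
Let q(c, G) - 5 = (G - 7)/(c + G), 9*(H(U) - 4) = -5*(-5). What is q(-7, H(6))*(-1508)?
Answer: -9048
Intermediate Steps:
H(U) = 61/9 (H(U) = 4 + (-5*(-5))/9 = 4 + (⅑)*25 = 4 + 25/9 = 61/9)
q(c, G) = 5 + (-7 + G)/(G + c) (q(c, G) = 5 + (G - 7)/(c + G) = 5 + (-7 + G)/(G + c))
q(-7, H(6))*(-1508) = ((-7 + 5*(-7) + 6*(61/9))/(61/9 - 7))*(-1508) = ((-7 - 35 + 122/3)/(-2/9))*(-1508) = -9/2*(-4/3)*(-1508) = 6*(-1508) = -9048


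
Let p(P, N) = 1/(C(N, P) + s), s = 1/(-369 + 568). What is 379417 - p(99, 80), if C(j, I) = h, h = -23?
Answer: 1736212391/4576 ≈ 3.7942e+5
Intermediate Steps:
C(j, I) = -23
s = 1/199 ≈ 0.0050251
p(P, N) = -199/4576 (p(P, N) = 1/(-23 + 1/199) = 1/(-4576/199) = -199/4576)
379417 - p(99, 80) = 379417 - 1*(-199/4576) = 379417 + 199/4576 = 1736212391/4576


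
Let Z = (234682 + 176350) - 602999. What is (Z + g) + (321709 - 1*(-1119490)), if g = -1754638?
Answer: -505406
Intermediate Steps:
Z = -191967 (Z = 411032 - 602999 = -191967)
(Z + g) + (321709 - 1*(-1119490)) = (-191967 - 1754638) + (321709 - 1*(-1119490)) = -1946605 + (321709 + 1119490) = -1946605 + 1441199 = -505406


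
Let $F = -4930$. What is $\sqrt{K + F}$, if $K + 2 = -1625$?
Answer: $i \sqrt{6557} \approx 80.975 i$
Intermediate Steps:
$K = -1627$ ($K = -2 - 1625 = -1627$)
$\sqrt{K + F} = \sqrt{-1627 - 4930} = \sqrt{-6557} = i \sqrt{6557}$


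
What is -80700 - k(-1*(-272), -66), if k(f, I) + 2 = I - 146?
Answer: -80486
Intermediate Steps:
k(f, I) = -148 + I (k(f, I) = -2 + (I - 146) = -2 + (-146 + I) = -148 + I)
-80700 - k(-1*(-272), -66) = -80700 - (-148 - 66) = -80700 - 1*(-214) = -80700 + 214 = -80486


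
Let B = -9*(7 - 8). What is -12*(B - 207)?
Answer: 2376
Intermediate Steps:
B = 9 (B = -9*(-1) = 9)
-12*(B - 207) = -12*(9 - 207) = -12*(-198) = 2376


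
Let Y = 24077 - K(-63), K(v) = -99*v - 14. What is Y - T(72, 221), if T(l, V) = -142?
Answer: 17996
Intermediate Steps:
K(v) = -14 - 99*v
Y = 17854 (Y = 24077 - (-14 - 99*(-63)) = 24077 - (-14 + 6237) = 24077 - 1*6223 = 24077 - 6223 = 17854)
Y - T(72, 221) = 17854 - 1*(-142) = 17854 + 142 = 17996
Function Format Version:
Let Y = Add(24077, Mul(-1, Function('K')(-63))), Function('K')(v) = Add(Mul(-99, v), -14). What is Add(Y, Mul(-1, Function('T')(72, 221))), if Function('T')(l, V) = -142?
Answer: 17996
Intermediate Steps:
Function('K')(v) = Add(-14, Mul(-99, v))
Y = 17854 (Y = Add(24077, Mul(-1, Add(-14, Mul(-99, -63)))) = Add(24077, Mul(-1, Add(-14, 6237))) = Add(24077, Mul(-1, 6223)) = Add(24077, -6223) = 17854)
Add(Y, Mul(-1, Function('T')(72, 221))) = Add(17854, Mul(-1, -142)) = Add(17854, 142) = 17996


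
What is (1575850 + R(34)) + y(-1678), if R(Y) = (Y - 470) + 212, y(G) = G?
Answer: 1573948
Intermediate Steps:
R(Y) = -258 + Y (R(Y) = (-470 + Y) + 212 = -258 + Y)
(1575850 + R(34)) + y(-1678) = (1575850 + (-258 + 34)) - 1678 = (1575850 - 224) - 1678 = 1575626 - 1678 = 1573948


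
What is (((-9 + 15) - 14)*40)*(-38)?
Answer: 12160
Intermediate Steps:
(((-9 + 15) - 14)*40)*(-38) = ((6 - 14)*40)*(-38) = -8*40*(-38) = -320*(-38) = 12160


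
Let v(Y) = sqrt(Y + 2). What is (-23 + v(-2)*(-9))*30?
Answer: -690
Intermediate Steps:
v(Y) = sqrt(2 + Y)
(-23 + v(-2)*(-9))*30 = (-23 + sqrt(2 - 2)*(-9))*30 = (-23 + sqrt(0)*(-9))*30 = (-23 + 0*(-9))*30 = (-23 + 0)*30 = -23*30 = -690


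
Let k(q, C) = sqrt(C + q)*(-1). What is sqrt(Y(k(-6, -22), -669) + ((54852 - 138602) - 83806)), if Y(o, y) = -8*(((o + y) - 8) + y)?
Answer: 2*sqrt(-39197 + 4*I*sqrt(7)) ≈ 0.053454 + 395.96*I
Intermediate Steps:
k(q, C) = -sqrt(C + q)
Y(o, y) = 64 - 16*y - 8*o (Y(o, y) = -8*((-8 + o + y) + y) = -8*(-8 + o + 2*y) = 64 - 16*y - 8*o)
sqrt(Y(k(-6, -22), -669) + ((54852 - 138602) - 83806)) = sqrt((64 - 16*(-669) - (-8)*sqrt(-22 - 6)) + ((54852 - 138602) - 83806)) = sqrt((64 + 10704 - (-8)*sqrt(-28)) + (-83750 - 83806)) = sqrt((64 + 10704 - (-8)*2*I*sqrt(7)) - 167556) = sqrt((64 + 10704 - (-16)*I*sqrt(7)) - 167556) = sqrt((64 + 10704 + 16*I*sqrt(7)) - 167556) = sqrt((10768 + 16*I*sqrt(7)) - 167556) = sqrt(-156788 + 16*I*sqrt(7))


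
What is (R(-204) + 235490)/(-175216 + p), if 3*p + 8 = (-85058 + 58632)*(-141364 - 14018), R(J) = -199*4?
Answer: 352041/2052799538 ≈ 0.00017149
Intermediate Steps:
R(J) = -796
p = 4106124724/3 (p = -8/3 + ((-85058 + 58632)*(-141364 - 14018))/3 = -8/3 + (-26426*(-155382))/3 = -8/3 + (⅓)*4106124732 = -8/3 + 1368708244 = 4106124724/3 ≈ 1.3687e+9)
(R(-204) + 235490)/(-175216 + p) = (-796 + 235490)/(-175216 + 4106124724/3) = 234694/(4105599076/3) = 234694*(3/4105599076) = 352041/2052799538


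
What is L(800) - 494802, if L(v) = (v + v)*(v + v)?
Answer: 2065198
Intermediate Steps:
L(v) = 4*v² (L(v) = (2*v)*(2*v) = 4*v²)
L(800) - 494802 = 4*800² - 494802 = 4*640000 - 494802 = 2560000 - 494802 = 2065198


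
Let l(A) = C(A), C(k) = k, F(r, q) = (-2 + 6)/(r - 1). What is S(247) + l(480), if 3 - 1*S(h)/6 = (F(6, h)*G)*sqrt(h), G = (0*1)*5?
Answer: 498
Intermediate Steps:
F(r, q) = 4/(-1 + r)
l(A) = A
G = 0 (G = 0*5 = 0)
S(h) = 18 (S(h) = 18 - 6*(4/(-1 + 6))*0*sqrt(h) = 18 - 6*(4/5)*0*sqrt(h) = 18 - 0*sqrt(h) = 18 - 6*0 = 18 + 0 = 18)
S(247) + l(480) = 18 + 480 = 498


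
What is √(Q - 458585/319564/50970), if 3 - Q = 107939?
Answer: I*√286359294655230209485422/1628817708 ≈ 328.54*I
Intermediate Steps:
Q = -107936 (Q = 3 - 1*107939 = 3 - 107939 = -107936)
√(Q - 458585/319564/50970) = √(-107936 - 458585/319564/50970) = √(-107936 - 458585*1/319564*(1/50970)) = √(-107936 - 458585/319564*1/50970) = √(-107936 - 91717/3257635416) = √(-351616136353093/3257635416) = I*√286359294655230209485422/1628817708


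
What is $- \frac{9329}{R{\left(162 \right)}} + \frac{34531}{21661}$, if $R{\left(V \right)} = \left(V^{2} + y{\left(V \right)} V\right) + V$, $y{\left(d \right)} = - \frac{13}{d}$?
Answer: $\frac{709301214}{571698773} \approx 1.2407$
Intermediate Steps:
$R{\left(V \right)} = -13 + V + V^{2}$ ($R{\left(V \right)} = \left(V^{2} + - \frac{13}{V} V\right) + V = \left(V^{2} - 13\right) + V = \left(-13 + V^{2}\right) + V = -13 + V + V^{2}$)
$- \frac{9329}{R{\left(162 \right)}} + \frac{34531}{21661} = - \frac{9329}{-13 + 162 \left(1 + 162\right)} + \frac{34531}{21661} = - \frac{9329}{-13 + 162 \cdot 163} + 34531 \cdot \frac{1}{21661} = - \frac{9329}{-13 + 26406} + \frac{34531}{21661} = - \frac{9329}{26393} + \frac{34531}{21661} = \frac{709301214}{571698773}$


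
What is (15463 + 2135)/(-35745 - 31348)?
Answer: -17598/67093 ≈ -0.26229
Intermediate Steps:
(15463 + 2135)/(-35745 - 31348) = 17598/(-67093) = 17598*(-1/67093) = -17598/67093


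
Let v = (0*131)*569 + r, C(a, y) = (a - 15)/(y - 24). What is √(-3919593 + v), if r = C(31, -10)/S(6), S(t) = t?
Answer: I*√10194861597/51 ≈ 1979.8*I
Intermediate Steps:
C(a, y) = (-15 + a)/(-24 + y)
r = -4/51 (r = ((-15 + 31)/(-24 - 10))/6 = (16/(-34))*(⅙) = -1/34*16*(⅙) = -8/17*⅙ = -4/51 ≈ -0.078431)
v = -4/51 (v = (0*131)*569 - 4/51 = 0*569 - 4/51 = 0 - 4/51 = -4/51 ≈ -0.078431)
√(-3919593 + v) = √(-3919593 - 4/51) = √(-199899247/51) = I*√10194861597/51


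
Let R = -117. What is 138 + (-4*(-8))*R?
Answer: -3606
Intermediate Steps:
138 + (-4*(-8))*R = 138 - 4*(-8)*(-117) = 138 + 32*(-117) = 138 - 3744 = -3606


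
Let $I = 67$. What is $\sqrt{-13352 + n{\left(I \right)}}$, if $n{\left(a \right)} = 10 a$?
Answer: $i \sqrt{12682} \approx 112.61 i$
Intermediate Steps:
$\sqrt{-13352 + n{\left(I \right)}} = \sqrt{-13352 + 10 \cdot 67} = \sqrt{-13352 + 670} = \sqrt{-12682} = i \sqrt{12682}$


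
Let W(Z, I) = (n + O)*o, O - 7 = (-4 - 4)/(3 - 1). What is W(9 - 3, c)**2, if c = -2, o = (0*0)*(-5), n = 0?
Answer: 0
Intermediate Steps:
o = 0 (o = 0*(-5) = 0)
O = 3 (O = 7 + (-4 - 4)/(3 - 1) = 7 - 8/2 = 7 - 8*1/2 = 7 - 4 = 3)
W(Z, I) = 0 (W(Z, I) = (0 + 3)*0 = 3*0 = 0)
W(9 - 3, c)**2 = 0**2 = 0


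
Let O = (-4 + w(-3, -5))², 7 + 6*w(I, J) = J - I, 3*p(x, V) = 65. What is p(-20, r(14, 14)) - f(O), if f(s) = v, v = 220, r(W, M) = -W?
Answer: -595/3 ≈ -198.33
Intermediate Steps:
p(x, V) = 65/3 (p(x, V) = (⅓)*65 = 65/3)
w(I, J) = -7/6 - I/6 + J/6 (w(I, J) = -7/6 + (J - I)/6 = -7/6 + (-I/6 + J/6) = -7/6 - I/6 + J/6)
O = 121/4 (O = (-4 + (-7/6 - ⅙*(-3) + (⅙)*(-5)))² = (-4 + (-7/6 + ½ - ⅚))² = (-4 - 3/2)² = (-11/2)² = 121/4 ≈ 30.250)
f(s) = 220
p(-20, r(14, 14)) - f(O) = 65/3 - 1*220 = 65/3 - 220 = -595/3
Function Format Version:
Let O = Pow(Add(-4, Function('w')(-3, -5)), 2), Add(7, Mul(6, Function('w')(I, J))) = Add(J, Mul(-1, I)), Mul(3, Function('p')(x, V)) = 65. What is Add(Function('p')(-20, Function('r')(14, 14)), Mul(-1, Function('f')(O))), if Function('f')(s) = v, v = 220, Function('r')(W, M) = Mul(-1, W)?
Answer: Rational(-595, 3) ≈ -198.33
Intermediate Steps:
Function('p')(x, V) = Rational(65, 3) (Function('p')(x, V) = Mul(Rational(1, 3), 65) = Rational(65, 3))
Function('w')(I, J) = Add(Rational(-7, 6), Mul(Rational(-1, 6), I), Mul(Rational(1, 6), J)) (Function('w')(I, J) = Add(Rational(-7, 6), Mul(Rational(1, 6), Add(J, Mul(-1, I)))) = Add(Rational(-7, 6), Add(Mul(Rational(-1, 6), I), Mul(Rational(1, 6), J))) = Add(Rational(-7, 6), Mul(Rational(-1, 6), I), Mul(Rational(1, 6), J)))
O = Rational(121, 4) (O = Pow(Add(-4, Add(Rational(-7, 6), Mul(Rational(-1, 6), -3), Mul(Rational(1, 6), -5))), 2) = Pow(Add(-4, Add(Rational(-7, 6), Rational(1, 2), Rational(-5, 6))), 2) = Pow(Add(-4, Rational(-3, 2)), 2) = Pow(Rational(-11, 2), 2) = Rational(121, 4) ≈ 30.250)
Function('f')(s) = 220
Add(Function('p')(-20, Function('r')(14, 14)), Mul(-1, Function('f')(O))) = Add(Rational(65, 3), Mul(-1, 220)) = Add(Rational(65, 3), -220) = Rational(-595, 3)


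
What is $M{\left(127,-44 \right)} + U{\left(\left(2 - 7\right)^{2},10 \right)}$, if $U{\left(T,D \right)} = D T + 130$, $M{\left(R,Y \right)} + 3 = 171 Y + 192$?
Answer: $-6955$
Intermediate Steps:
$M{\left(R,Y \right)} = 189 + 171 Y$ ($M{\left(R,Y \right)} = -3 + \left(171 Y + 192\right) = -3 + \left(192 + 171 Y\right) = 189 + 171 Y$)
$U{\left(T,D \right)} = 130 + D T$
$M{\left(127,-44 \right)} + U{\left(\left(2 - 7\right)^{2},10 \right)} = \left(189 + 171 \left(-44\right)\right) + \left(130 + 10 \left(2 - 7\right)^{2}\right) = \left(189 - 7524\right) + \left(130 + 10 \left(-5\right)^{2}\right) = -7335 + \left(130 + 10 \cdot 25\right) = -7335 + \left(130 + 250\right) = -7335 + 380 = -6955$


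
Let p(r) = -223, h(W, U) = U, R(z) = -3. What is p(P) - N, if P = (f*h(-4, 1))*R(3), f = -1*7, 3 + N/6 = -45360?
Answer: 271955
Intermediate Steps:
N = -272178 (N = -18 + 6*(-45360) = -18 - 272160 = -272178)
f = -7
P = 21 (P = -7*1*(-3) = -7*(-3) = 21)
p(P) - N = -223 - 1*(-272178) = -223 + 272178 = 271955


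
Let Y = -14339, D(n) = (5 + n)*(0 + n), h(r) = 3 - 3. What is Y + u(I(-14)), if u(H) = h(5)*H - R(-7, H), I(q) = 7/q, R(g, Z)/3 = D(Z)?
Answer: -57329/4 ≈ -14332.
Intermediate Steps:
h(r) = 0
D(n) = n*(5 + n) (D(n) = (5 + n)*n = n*(5 + n))
R(g, Z) = 3*Z*(5 + Z) (R(g, Z) = 3*(Z*(5 + Z)) = 3*Z*(5 + Z))
u(H) = -3*H*(5 + H) (u(H) = 0*H - 3*H*(5 + H) = 0 - 3*H*(5 + H) = -3*H*(5 + H))
Y + u(I(-14)) = -14339 - 3*7/(-14)*(5 + 7/(-14)) = -14339 - 3*7*(-1/14)*(5 + 7*(-1/14)) = -14339 - 3*(-½)*(5 - ½) = -14339 - 3*(-½)*9/2 = -14339 + 27/4 = -57329/4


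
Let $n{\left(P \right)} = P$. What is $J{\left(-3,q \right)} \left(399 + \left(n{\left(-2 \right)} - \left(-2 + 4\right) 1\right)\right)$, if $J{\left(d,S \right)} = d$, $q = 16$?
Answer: $-1185$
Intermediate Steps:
$J{\left(-3,q \right)} \left(399 + \left(n{\left(-2 \right)} - \left(-2 + 4\right) 1\right)\right) = - 3 \left(399 - \left(2 + \left(-2 + 4\right) 1\right)\right) = - 3 \left(399 - \left(2 + 2 \cdot 1\right)\right) = - 3 \left(399 - 4\right) = \left(-3\right) 395 = -1185$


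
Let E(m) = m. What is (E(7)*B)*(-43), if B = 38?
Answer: -11438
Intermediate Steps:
(E(7)*B)*(-43) = (7*38)*(-43) = 266*(-43) = -11438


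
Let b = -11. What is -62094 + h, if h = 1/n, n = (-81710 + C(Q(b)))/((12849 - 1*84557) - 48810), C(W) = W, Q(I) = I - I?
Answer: -2536790111/40855 ≈ -62093.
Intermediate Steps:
Q(I) = 0
n = 40855/60259 (n = (-81710 + 0)/((12849 - 1*84557) - 48810) = -81710/((12849 - 84557) - 48810) = -81710/(-71708 - 48810) = -81710/(-120518) = -81710*(-1/120518) = 40855/60259 ≈ 0.67799)
h = 60259/40855 (h = 1/(40855/60259) = 60259/40855 ≈ 1.4749)
-62094 + h = -62094 + 60259/40855 = -2536790111/40855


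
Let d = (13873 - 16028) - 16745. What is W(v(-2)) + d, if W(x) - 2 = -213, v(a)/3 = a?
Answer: -19111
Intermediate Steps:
v(a) = 3*a
d = -18900 (d = -2155 - 16745 = -18900)
W(x) = -211 (W(x) = 2 - 213 = -211)
W(v(-2)) + d = -211 - 18900 = -19111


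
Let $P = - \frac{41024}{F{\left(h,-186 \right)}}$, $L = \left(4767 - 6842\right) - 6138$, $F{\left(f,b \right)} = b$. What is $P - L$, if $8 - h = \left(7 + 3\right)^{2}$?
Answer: $\frac{784321}{93} \approx 8433.6$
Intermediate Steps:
$h = -92$ ($h = 8 - \left(7 + 3\right)^{2} = 8 - 10^{2} = 8 - 100 = -92$)
$L = -8213$ ($L = -2075 - 6138 = -8213$)
$P = \frac{20512}{93}$ ($P = - \frac{41024}{-186} = \left(-41024\right) \left(- \frac{1}{186}\right) = \frac{20512}{93} \approx 220.56$)
$P - L = \frac{20512}{93} - -8213 = \frac{20512}{93} + 8213 = \frac{784321}{93}$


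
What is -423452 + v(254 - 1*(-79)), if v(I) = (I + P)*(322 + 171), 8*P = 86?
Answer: -1015933/4 ≈ -2.5398e+5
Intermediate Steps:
P = 43/4 (P = (⅛)*86 = 43/4 ≈ 10.750)
v(I) = 21199/4 + 493*I (v(I) = (I + 43/4)*(322 + 171) = (43/4 + I)*493 = 21199/4 + 493*I)
-423452 + v(254 - 1*(-79)) = -423452 + (21199/4 + 493*(254 - 1*(-79))) = -423452 + (21199/4 + 493*(254 + 79)) = -423452 + (21199/4 + 493*333) = -423452 + (21199/4 + 164169) = -423452 + 677875/4 = -1015933/4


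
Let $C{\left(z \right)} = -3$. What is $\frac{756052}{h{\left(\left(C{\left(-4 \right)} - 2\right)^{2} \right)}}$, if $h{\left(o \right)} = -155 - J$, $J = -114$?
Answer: $- \frac{756052}{41} \approx -18440.0$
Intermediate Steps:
$h{\left(o \right)} = -41$ ($h{\left(o \right)} = -155 - -114 = -155 + 114 = -41$)
$\frac{756052}{h{\left(\left(C{\left(-4 \right)} - 2\right)^{2} \right)}} = \frac{756052}{-41} = 756052 \left(- \frac{1}{41}\right) = - \frac{756052}{41}$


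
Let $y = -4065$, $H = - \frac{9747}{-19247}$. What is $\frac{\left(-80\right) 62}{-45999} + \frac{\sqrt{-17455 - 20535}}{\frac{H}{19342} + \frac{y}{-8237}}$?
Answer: $\frac{4960}{45999} + \frac{8494274458 i \sqrt{37990}}{4192188609} \approx 0.10783 + 394.93 i$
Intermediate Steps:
$H = \frac{513}{1013}$ ($H = \left(-9747\right) \left(- \frac{1}{19247}\right) = \frac{513}{1013} \approx 0.50642$)
$\frac{\left(-80\right) 62}{-45999} + \frac{\sqrt{-17455 - 20535}}{\frac{H}{19342} + \frac{y}{-8237}} = \frac{\left(-80\right) 62}{-45999} + \frac{\sqrt{-17455 - 20535}}{\frac{513}{1013 \cdot 19342} - \frac{4065}{-8237}} = \left(-4960\right) \left(- \frac{1}{45999}\right) + \frac{\sqrt{-37990}}{\frac{513}{1013} \cdot \frac{1}{19342} - - \frac{4065}{8237}} = \frac{4960}{45999} + \frac{i \sqrt{37990}}{\frac{27}{1031234} + \frac{4065}{8237}} = \frac{4960}{45999} + \frac{i \sqrt{37990}}{\frac{4192188609}{8494274458}} = \frac{4960}{45999} + i \sqrt{37990} \cdot \frac{8494274458}{4192188609} = \frac{4960}{45999} + \frac{8494274458 i \sqrt{37990}}{4192188609}$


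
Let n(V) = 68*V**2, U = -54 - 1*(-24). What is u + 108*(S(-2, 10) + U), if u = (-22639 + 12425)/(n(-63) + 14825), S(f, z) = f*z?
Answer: -1537482014/284717 ≈ -5400.0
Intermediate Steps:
U = -30 (U = -54 + 24 = -30)
u = -10214/284717 (u = (-22639 + 12425)/(68*(-63)**2 + 14825) = -10214/(68*3969 + 14825) = -10214/(269892 + 14825) = -10214/284717 ≈ -0.035874)
u + 108*(S(-2, 10) + U) = -10214/284717 + 108*(-2*10 - 30) = -10214/284717 + 108*(-20 - 30) = -10214/284717 + 108*(-50) = -10214/284717 - 5400 = -1537482014/284717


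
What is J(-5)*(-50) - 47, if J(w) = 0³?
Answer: -47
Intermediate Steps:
J(w) = 0
J(-5)*(-50) - 47 = 0*(-50) - 47 = 0 - 47 = -47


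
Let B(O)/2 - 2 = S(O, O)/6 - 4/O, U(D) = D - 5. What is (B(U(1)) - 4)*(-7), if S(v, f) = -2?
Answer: -28/3 ≈ -9.3333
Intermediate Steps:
U(D) = -5 + D
B(O) = 10/3 - 8/O (B(O) = 4 + 2*(-2/6 - 4/O) = 4 + 2*(-2*1/6 - 4/O) = 4 + 2*(-1/3 - 4/O) = 4 + (-2/3 - 8/O) = 10/3 - 8/O)
(B(U(1)) - 4)*(-7) = ((10/3 - 8/(-5 + 1)) - 4)*(-7) = ((10/3 - 8/(-4)) - 4)*(-7) = ((10/3 - 8*(-1/4)) - 4)*(-7) = ((10/3 + 2) - 4)*(-7) = (16/3 - 4)*(-7) = (4/3)*(-7) = -28/3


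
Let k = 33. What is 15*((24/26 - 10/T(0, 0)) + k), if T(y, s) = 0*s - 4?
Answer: 14205/26 ≈ 546.35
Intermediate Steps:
T(y, s) = -4 (T(y, s) = 0 - 4 = -4)
15*((24/26 - 10/T(0, 0)) + k) = 15*((24/26 - 10/(-4)) + 33) = 15*((24*(1/26) - 10*(-¼)) + 33) = 15*((12/13 + 5/2) + 33) = 15*(89/26 + 33) = 15*(947/26) = 14205/26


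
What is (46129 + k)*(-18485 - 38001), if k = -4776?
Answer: -2335865558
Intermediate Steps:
(46129 + k)*(-18485 - 38001) = (46129 - 4776)*(-18485 - 38001) = 41353*(-56486) = -2335865558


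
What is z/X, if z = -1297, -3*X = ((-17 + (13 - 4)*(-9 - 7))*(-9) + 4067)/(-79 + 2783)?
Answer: 2630316/1379 ≈ 1907.4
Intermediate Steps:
X = -1379/2028 (X = -((-17 + (13 - 4)*(-9 - 7))*(-9) + 4067)/(3*(-79 + 2783)) = -((-17 + 9*(-16))*(-9) + 4067)/(3*2704) = -((-17 - 144)*(-9) + 4067)/(3*2704) = -(-161*(-9) + 4067)/(3*2704) = -(1449 + 4067)/(3*2704) = -5516/(3*2704) = -⅓*1379/676 = -1379/2028 ≈ -0.67998)
z/X = -1297/(-1379/2028) = -1297*(-2028/1379) = 2630316/1379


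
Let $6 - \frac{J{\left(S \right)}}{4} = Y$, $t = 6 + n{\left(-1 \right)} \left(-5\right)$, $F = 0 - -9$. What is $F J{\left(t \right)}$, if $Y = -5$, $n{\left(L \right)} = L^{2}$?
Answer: $396$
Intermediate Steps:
$F = 9$ ($F = 0 + 9 = 9$)
$t = 1$ ($t = 6 + \left(-1\right)^{2} \left(-5\right) = 6 + 1 \left(-5\right) = 6 - 5 = 1$)
$J{\left(S \right)} = 44$ ($J{\left(S \right)} = 24 - -20 = 24 + 20 = 44$)
$F J{\left(t \right)} = 9 \cdot 44 = 396$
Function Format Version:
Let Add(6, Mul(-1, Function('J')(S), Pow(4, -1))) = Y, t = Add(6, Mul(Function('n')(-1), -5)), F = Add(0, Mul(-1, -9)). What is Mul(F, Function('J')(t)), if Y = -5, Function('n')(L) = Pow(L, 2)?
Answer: 396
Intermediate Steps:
F = 9 (F = Add(0, 9) = 9)
t = 1 (t = Add(6, Mul(Pow(-1, 2), -5)) = Add(6, Mul(1, -5)) = Add(6, -5) = 1)
Function('J')(S) = 44 (Function('J')(S) = Add(24, Mul(-4, -5)) = Add(24, 20) = 44)
Mul(F, Function('J')(t)) = Mul(9, 44) = 396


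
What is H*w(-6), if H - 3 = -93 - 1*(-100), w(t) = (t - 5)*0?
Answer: 0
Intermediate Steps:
w(t) = 0 (w(t) = (-5 + t)*0 = 0)
H = 10 (H = 3 + (-93 - 1*(-100)) = 3 + (-93 + 100) = 3 + 7 = 10)
H*w(-6) = 10*0 = 0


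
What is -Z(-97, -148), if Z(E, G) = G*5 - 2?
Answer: 742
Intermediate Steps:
Z(E, G) = -2 + 5*G (Z(E, G) = 5*G - 2 = -2 + 5*G)
-Z(-97, -148) = -(-2 + 5*(-148)) = -(-2 - 740) = -1*(-742) = 742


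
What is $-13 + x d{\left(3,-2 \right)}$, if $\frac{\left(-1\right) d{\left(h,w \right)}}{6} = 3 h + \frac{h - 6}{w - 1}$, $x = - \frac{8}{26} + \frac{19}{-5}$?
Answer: $\frac{3035}{13} \approx 233.46$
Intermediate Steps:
$x = - \frac{267}{65}$ ($x = \left(-8\right) \frac{1}{26} + 19 \left(- \frac{1}{5}\right) = - \frac{4}{13} - \frac{19}{5} = - \frac{267}{65} \approx -4.1077$)
$d{\left(h,w \right)} = - 18 h - \frac{6 \left(-6 + h\right)}{-1 + w}$ ($d{\left(h,w \right)} = - 6 \left(3 h + \frac{h - 6}{w - 1}\right) = - 6 \left(3 h + \frac{-6 + h}{-1 + w}\right) = - 18 h - \frac{6 \left(-6 + h\right)}{-1 + w}$)
$-13 + x d{\left(3,-2 \right)} = -13 - \frac{267 \frac{6 \left(6 + 2 \cdot 3 - 9 \left(-2\right)\right)}{-1 - 2}}{65} = -13 - \frac{267 \frac{6 \left(6 + 6 + 18\right)}{-3}}{65} = -13 - \frac{267 \cdot 6 \left(- \frac{1}{3}\right) 30}{65} = -13 - - \frac{3204}{13} = -13 + \frac{3204}{13} = \frac{3035}{13}$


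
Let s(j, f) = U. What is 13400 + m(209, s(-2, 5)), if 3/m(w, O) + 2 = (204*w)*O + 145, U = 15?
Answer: 8571752203/639683 ≈ 13400.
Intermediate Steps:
s(j, f) = 15
m(w, O) = 3/(143 + 204*O*w) (m(w, O) = 3/(-2 + ((204*w)*O + 145)) = 3/(-2 + (204*O*w + 145)) = 3/(-2 + (145 + 204*O*w)) = 3/(143 + 204*O*w))
13400 + m(209, s(-2, 5)) = 13400 + 3/(143 + 204*15*209) = 13400 + 3/(143 + 639540) = 13400 + 3/639683 = 8571752203/639683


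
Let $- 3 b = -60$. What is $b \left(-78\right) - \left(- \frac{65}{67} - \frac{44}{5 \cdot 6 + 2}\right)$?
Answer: $- \frac{834903}{536} \approx -1557.7$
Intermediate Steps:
$b = 20$ ($b = \left(- \frac{1}{3}\right) \left(-60\right) = 20$)
$b \left(-78\right) - \left(- \frac{65}{67} - \frac{44}{5 \cdot 6 + 2}\right) = 20 \left(-78\right) - \left(- \frac{65}{67} - \frac{44}{5 \cdot 6 + 2}\right) = -1560 - \left(- \frac{65}{67} - \frac{44}{30 + 2}\right) = -1560 + \left(\frac{65}{67} + \frac{44}{32}\right) = -1560 + \left(\frac{65}{67} + 44 \cdot \frac{1}{32}\right) = -1560 + \left(\frac{65}{67} + \frac{11}{8}\right) = -1560 + \frac{1257}{536} = - \frac{834903}{536}$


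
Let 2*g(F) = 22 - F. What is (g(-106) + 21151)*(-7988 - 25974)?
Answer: -720503830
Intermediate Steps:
g(F) = 11 - F/2 (g(F) = (22 - F)/2 = 11 - F/2)
(g(-106) + 21151)*(-7988 - 25974) = ((11 - 1/2*(-106)) + 21151)*(-7988 - 25974) = ((11 + 53) + 21151)*(-33962) = (64 + 21151)*(-33962) = 21215*(-33962) = -720503830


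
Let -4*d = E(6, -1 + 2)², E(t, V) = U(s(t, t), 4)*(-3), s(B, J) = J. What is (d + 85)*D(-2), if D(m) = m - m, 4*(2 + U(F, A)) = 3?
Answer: 0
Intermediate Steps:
U(F, A) = -5/4 (U(F, A) = -2 + (¼)*3 = -2 + ¾ = -5/4)
E(t, V) = 15/4 (E(t, V) = -5/4*(-3) = 15/4)
D(m) = 0
d = -225/64 (d = -(15/4)²/4 = -¼*225/16 = -225/64 ≈ -3.5156)
(d + 85)*D(-2) = (-225/64 + 85)*0 = (5215/64)*0 = 0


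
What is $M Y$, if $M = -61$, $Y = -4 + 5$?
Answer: $-61$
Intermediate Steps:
$Y = 1$
$M Y = \left(-61\right) 1 = -61$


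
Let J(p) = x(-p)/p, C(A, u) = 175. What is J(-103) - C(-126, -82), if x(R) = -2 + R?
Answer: -18126/103 ≈ -175.98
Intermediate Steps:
J(p) = (-2 - p)/p
J(-103) - C(-126, -82) = (-2 - 1*(-103))/(-103) - 1*175 = -(-2 + 103)/103 - 175 = -1/103*101 - 175 = -101/103 - 175 = -18126/103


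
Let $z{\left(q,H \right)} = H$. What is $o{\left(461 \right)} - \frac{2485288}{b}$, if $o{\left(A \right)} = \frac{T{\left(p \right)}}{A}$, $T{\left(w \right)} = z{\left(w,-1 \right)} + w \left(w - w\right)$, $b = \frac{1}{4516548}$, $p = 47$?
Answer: $- \frac{5174689293624865}{461} \approx -1.1225 \cdot 10^{13}$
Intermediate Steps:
$b = \frac{1}{4516548} \approx 2.2141 \cdot 10^{-7}$
$T{\left(w \right)} = -1$ ($T{\left(w \right)} = -1 + w \left(w - w\right) = -1 + w 0 = -1 + 0 = -1$)
$o{\left(A \right)} = - \frac{1}{A}$
$o{\left(461 \right)} - \frac{2485288}{b} = - \frac{1}{461} - 2485288 \frac{1}{\frac{1}{4516548}} = \left(-1\right) \frac{1}{461} - 11224922545824 = - \frac{1}{461} - 11224922545824 = - \frac{5174689293624865}{461}$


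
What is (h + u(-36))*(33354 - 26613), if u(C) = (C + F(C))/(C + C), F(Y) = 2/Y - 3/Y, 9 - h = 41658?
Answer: -80856731837/288 ≈ -2.8075e+8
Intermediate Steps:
h = -41649 (h = 9 - 1*41658 = 9 - 41658 = -41649)
F(Y) = -1/Y
u(C) = (C - 1/C)/(2*C) (u(C) = (C - 1/C)/(C + C) = (C - 1/C)/((2*C)) = (C - 1/C)*(1/(2*C)) = (C - 1/C)/(2*C))
(h + u(-36))*(33354 - 26613) = (-41649 + (1/2)*(-1 + (-36)**2)/(-36)**2)*(33354 - 26613) = (-41649 + (1/2)*(1/1296)*(-1 + 1296))*6741 = (-41649 + (1/2)*(1/1296)*1295)*6741 = (-41649 + 1295/2592)*6741 = -107952913/2592*6741 = -80856731837/288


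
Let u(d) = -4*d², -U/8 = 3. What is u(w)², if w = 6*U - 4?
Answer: 7676563456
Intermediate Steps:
U = -24 (U = -8*3 = -24)
w = -148 (w = 6*(-24) - 4 = -144 - 4 = -148)
u(w)² = (-4*(-148)²)² = (-4*21904)² = (-87616)² = 7676563456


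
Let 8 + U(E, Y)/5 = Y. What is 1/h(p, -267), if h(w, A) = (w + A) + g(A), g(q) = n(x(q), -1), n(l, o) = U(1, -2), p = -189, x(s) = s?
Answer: -1/506 ≈ -0.0019763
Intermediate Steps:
U(E, Y) = -40 + 5*Y
n(l, o) = -50 (n(l, o) = -40 + 5*(-2) = -40 - 10 = -50)
g(q) = -50
h(w, A) = -50 + A + w (h(w, A) = (w + A) - 50 = (A + w) - 50 = -50 + A + w)
1/h(p, -267) = 1/(-50 - 267 - 189) = 1/(-506) = -1/506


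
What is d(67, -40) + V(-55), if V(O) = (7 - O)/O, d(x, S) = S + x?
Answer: 1423/55 ≈ 25.873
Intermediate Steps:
V(O) = (7 - O)/O
d(67, -40) + V(-55) = (-40 + 67) + (7 - 1*(-55))/(-55) = 27 - (7 + 55)/55 = 27 - 1/55*62 = 27 - 62/55 = 1423/55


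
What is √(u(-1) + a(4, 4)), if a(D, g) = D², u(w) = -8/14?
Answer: 6*√21/7 ≈ 3.9279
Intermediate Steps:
u(w) = -4/7 (u(w) = -8*1/14 = -4/7)
√(u(-1) + a(4, 4)) = √(-4/7 + 4²) = √(-4/7 + 16) = √(108/7) = 6*√21/7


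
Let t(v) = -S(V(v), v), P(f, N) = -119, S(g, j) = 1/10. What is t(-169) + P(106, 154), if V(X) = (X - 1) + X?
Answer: -1191/10 ≈ -119.10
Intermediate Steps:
V(X) = -1 + 2*X (V(X) = (-1 + X) + X = -1 + 2*X)
S(g, j) = ⅒
t(v) = -⅒ (t(v) = -1*⅒ = -⅒)
t(-169) + P(106, 154) = -⅒ - 119 = -1191/10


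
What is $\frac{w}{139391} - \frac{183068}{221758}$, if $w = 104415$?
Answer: $- \frac{1181585009}{15455534689} \approx -0.076451$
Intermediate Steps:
$\frac{w}{139391} - \frac{183068}{221758} = \frac{104415}{139391} - \frac{183068}{221758} = 104415 \cdot \frac{1}{139391} - \frac{91534}{110879} = \frac{104415}{139391} - \frac{91534}{110879} = - \frac{1181585009}{15455534689}$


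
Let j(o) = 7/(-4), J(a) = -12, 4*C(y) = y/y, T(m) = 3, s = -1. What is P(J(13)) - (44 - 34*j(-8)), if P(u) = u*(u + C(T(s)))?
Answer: 75/2 ≈ 37.500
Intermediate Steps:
C(y) = ¼ (C(y) = (y/y)/4 = (¼)*1 = ¼)
j(o) = -7/4 (j(o) = 7*(-¼) = -7/4)
P(u) = u*(¼ + u) (P(u) = u*(u + ¼) = u*(¼ + u))
P(J(13)) - (44 - 34*j(-8)) = -12*(¼ - 12) - (44 - 34*(-7/4)) = -12*(-47/4) - (44 + 119/2) = 141 - 1*207/2 = 141 - 207/2 = 75/2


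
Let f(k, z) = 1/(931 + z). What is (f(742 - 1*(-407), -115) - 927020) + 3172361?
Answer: 1832198257/816 ≈ 2.2453e+6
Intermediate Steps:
(f(742 - 1*(-407), -115) - 927020) + 3172361 = (1/(931 - 115) - 927020) + 3172361 = (1/816 - 927020) + 3172361 = -756448319/816 + 3172361 = 1832198257/816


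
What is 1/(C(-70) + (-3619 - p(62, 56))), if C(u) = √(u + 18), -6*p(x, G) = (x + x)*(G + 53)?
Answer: -12297/16802269 - 18*I*√13/16802269 ≈ -0.00073187 - 3.8626e-6*I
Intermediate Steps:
p(x, G) = -x*(53 + G)/3 (p(x, G) = -(x + x)*(G + 53)/6 = -2*x*(53 + G)/6 = -x*(53 + G)/3)
C(u) = √(18 + u)
1/(C(-70) + (-3619 - p(62, 56))) = 1/(√(18 - 70) + (-3619 - (-1)*62*(53 + 56)/3)) = 1/(√(-52) + (-3619 - (-1)*62*109/3)) = 1/(2*I*√13 + (-3619 - 1*(-6758/3))) = 1/(2*I*√13 + (-3619 + 6758/3)) = 1/(2*I*√13 - 4099/3) = 1/(-4099/3 + 2*I*√13)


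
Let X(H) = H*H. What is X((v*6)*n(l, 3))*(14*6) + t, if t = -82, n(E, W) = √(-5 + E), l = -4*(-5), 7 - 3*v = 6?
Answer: 4958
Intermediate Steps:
v = ⅓ (v = 7/3 - ⅓*6 = 7/3 - 2 = ⅓ ≈ 0.33333)
l = 20
X(H) = H²
X((v*6)*n(l, 3))*(14*6) + t = (((⅓)*6)*√(-5 + 20))²*(14*6) - 82 = (2*√15)²*84 - 82 = 60*84 - 82 = 5040 - 82 = 4958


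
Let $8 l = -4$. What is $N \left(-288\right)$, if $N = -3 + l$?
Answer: $1008$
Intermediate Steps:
$l = - \frac{1}{2}$ ($l = \frac{1}{8} \left(-4\right) = - \frac{1}{2} \approx -0.5$)
$N = - \frac{7}{2}$ ($N = -3 - \frac{1}{2} = - \frac{7}{2} \approx -3.5$)
$N \left(-288\right) = \left(- \frac{7}{2}\right) \left(-288\right) = 1008$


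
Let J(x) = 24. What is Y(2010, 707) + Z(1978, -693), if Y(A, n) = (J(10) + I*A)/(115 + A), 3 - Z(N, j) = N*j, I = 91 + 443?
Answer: 2913931989/2125 ≈ 1.3713e+6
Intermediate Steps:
I = 534
Z(N, j) = 3 - N*j
Y(A, n) = (24 + 534*A)/(115 + A)
Y(2010, 707) + Z(1978, -693) = 6*(4 + 89*2010)/(115 + 2010) + (3 - 1*1978*(-693)) = 6*(4 + 178890)/2125 + (3 + 1370754) = 6*(1/2125)*178894 + 1370757 = 1073364/2125 + 1370757 = 2913931989/2125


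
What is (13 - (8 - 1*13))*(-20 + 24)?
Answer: 72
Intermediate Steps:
(13 - (8 - 1*13))*(-20 + 24) = (13 - (8 - 13))*4 = (13 - 1*(-5))*4 = (13 + 5)*4 = 18*4 = 72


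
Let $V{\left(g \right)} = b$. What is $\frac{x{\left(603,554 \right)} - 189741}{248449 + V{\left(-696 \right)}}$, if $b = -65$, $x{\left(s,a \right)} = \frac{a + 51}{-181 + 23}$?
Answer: $- \frac{29979683}{39244672} \approx -0.76392$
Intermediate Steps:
$x{\left(s,a \right)} = - \frac{51}{158} - \frac{a}{158}$ ($x{\left(s,a \right)} = \frac{51 + a}{-158} = \left(51 + a\right) \left(- \frac{1}{158}\right) = - \frac{51}{158} - \frac{a}{158}$)
$V{\left(g \right)} = -65$
$\frac{x{\left(603,554 \right)} - 189741}{248449 + V{\left(-696 \right)}} = \frac{\left(- \frac{51}{158} - \frac{277}{79}\right) - 189741}{248449 - 65} = \frac{\left(- \frac{51}{158} - \frac{277}{79}\right) - 189741}{248384} = \left(- \frac{605}{158} - 189741\right) \frac{1}{248384} = \left(- \frac{29979683}{158}\right) \frac{1}{248384} = - \frac{29979683}{39244672}$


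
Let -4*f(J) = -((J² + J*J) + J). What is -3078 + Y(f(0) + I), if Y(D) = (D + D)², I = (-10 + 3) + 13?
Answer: -2934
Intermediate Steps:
f(J) = J²/2 + J/4 (f(J) = -(-1)*((J² + J*J) + J)/4 = -(-1)*((J² + J²) + J)/4 = -(-1)*(2*J² + J)/4 = -(-1)*(J + 2*J²)/4 = -(-J - 2*J²)/4 = J²/2 + J/4)
I = 6 (I = -7 + 13 = 6)
Y(D) = 4*D² (Y(D) = (2*D)² = 4*D²)
-3078 + Y(f(0) + I) = -3078 + 4*((¼)*0*(1 + 2*0) + 6)² = -3078 + 4*((¼)*0*(1 + 0) + 6)² = -3078 + 4*((¼)*0*1 + 6)² = -3078 + 4*(0 + 6)² = -3078 + 4*6² = -3078 + 4*36 = -3078 + 144 = -2934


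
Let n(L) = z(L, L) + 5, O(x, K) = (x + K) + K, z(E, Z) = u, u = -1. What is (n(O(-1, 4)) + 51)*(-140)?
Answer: -7700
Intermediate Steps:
z(E, Z) = -1
O(x, K) = x + 2*K (O(x, K) = (K + x) + K = x + 2*K)
n(L) = 4 (n(L) = -1 + 5 = 4)
(n(O(-1, 4)) + 51)*(-140) = (4 + 51)*(-140) = 55*(-140) = -7700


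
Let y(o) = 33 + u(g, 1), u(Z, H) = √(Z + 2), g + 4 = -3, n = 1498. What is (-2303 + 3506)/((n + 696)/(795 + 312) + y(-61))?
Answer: 10314179145/301150574 - 1474215147*I*√5/1505752870 ≈ 34.249 - 2.1892*I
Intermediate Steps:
g = -7 (g = -4 - 3 = -7)
u(Z, H) = √(2 + Z)
y(o) = 33 + I*√5 (y(o) = 33 + √(2 - 7) = 33 + √(-5) = 33 + I*√5)
(-2303 + 3506)/((n + 696)/(795 + 312) + y(-61)) = (-2303 + 3506)/((1498 + 696)/(795 + 312) + (33 + I*√5)) = 1203/(2194/1107 + (33 + I*√5)) = 1203/(38725/1107 + I*√5)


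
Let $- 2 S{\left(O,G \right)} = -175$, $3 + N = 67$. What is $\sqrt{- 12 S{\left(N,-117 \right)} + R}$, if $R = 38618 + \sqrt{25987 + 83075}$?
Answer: $\sqrt{37568 + 3 \sqrt{12118}} \approx 194.67$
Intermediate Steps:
$N = 64$ ($N = -3 + 67 = 64$)
$S{\left(O,G \right)} = \frac{175}{2}$ ($S{\left(O,G \right)} = \left(- \frac{1}{2}\right) \left(-175\right) = \frac{175}{2}$)
$R = 38618 + 3 \sqrt{12118}$ ($R = 38618 + \sqrt{109062} = 38618 + 3 \sqrt{12118} \approx 38948.0$)
$\sqrt{- 12 S{\left(N,-117 \right)} + R} = \sqrt{\left(-12\right) \frac{175}{2} + \left(38618 + 3 \sqrt{12118}\right)} = \sqrt{-1050 + \left(38618 + 3 \sqrt{12118}\right)} = \sqrt{37568 + 3 \sqrt{12118}}$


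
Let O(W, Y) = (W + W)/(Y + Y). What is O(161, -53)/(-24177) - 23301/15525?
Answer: -1105739228/736794075 ≈ -1.5007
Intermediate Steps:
O(W, Y) = W/Y (O(W, Y) = (2*W)/((2*Y)) = (2*W)*(1/(2*Y)) = W/Y)
O(161, -53)/(-24177) - 23301/15525 = (161/(-53))/(-24177) - 23301/15525 = (161*(-1/53))*(-1/24177) - 23301*1/15525 = -161/53*(-1/24177) - 863/575 = 161/1281381 - 863/575 = -1105739228/736794075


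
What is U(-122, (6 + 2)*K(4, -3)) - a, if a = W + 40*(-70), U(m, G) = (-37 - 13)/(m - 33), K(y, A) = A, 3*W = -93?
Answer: 87771/31 ≈ 2831.3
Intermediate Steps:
W = -31 (W = (1/3)*(-93) = -31)
U(m, G) = -50/(-33 + m)
a = -2831 (a = -31 + 40*(-70) = -31 - 2800 = -2831)
U(-122, (6 + 2)*K(4, -3)) - a = -50/(-33 - 122) - 1*(-2831) = -50/(-155) + 2831 = -50*(-1/155) + 2831 = 10/31 + 2831 = 87771/31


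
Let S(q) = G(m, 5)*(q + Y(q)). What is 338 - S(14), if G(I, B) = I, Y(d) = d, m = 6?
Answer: 170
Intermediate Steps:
S(q) = 12*q (S(q) = 6*(q + q) = 6*(2*q) = 12*q)
338 - S(14) = 338 - 12*14 = 338 - 1*168 = 338 - 168 = 170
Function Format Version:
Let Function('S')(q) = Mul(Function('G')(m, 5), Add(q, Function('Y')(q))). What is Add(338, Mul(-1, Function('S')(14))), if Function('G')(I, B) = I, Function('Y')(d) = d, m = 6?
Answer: 170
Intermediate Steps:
Function('S')(q) = Mul(12, q) (Function('S')(q) = Mul(6, Add(q, q)) = Mul(6, Mul(2, q)) = Mul(12, q))
Add(338, Mul(-1, Function('S')(14))) = Add(338, Mul(-1, Mul(12, 14))) = Add(338, Mul(-1, 168)) = Add(338, -168) = 170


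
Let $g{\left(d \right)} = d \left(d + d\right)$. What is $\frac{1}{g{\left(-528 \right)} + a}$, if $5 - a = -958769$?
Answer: $\frac{1}{1516342} \approx 6.5948 \cdot 10^{-7}$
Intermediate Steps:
$g{\left(d \right)} = 2 d^{2}$ ($g{\left(d \right)} = d 2 d = 2 d^{2}$)
$a = 958774$ ($a = 5 - -958769 = 5 + 958769 = 958774$)
$\frac{1}{g{\left(-528 \right)} + a} = \frac{1}{2 \left(-528\right)^{2} + 958774} = \frac{1}{2 \cdot 278784 + 958774} = \frac{1}{557568 + 958774} = \frac{1}{1516342}$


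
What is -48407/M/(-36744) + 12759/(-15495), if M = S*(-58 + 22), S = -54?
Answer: -303543196853/368937685440 ≈ -0.82275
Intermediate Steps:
M = 1944 (M = -54*(-58 + 22) = -54*(-36) = 1944)
-48407/M/(-36744) + 12759/(-15495) = -48407/1944/(-36744) + 12759/(-15495) = -48407*1/1944*(-1/36744) + 12759*(-1/15495) = -48407/1944*(-1/36744) - 4253/5165 = 48407/71430336 - 4253/5165 = -303543196853/368937685440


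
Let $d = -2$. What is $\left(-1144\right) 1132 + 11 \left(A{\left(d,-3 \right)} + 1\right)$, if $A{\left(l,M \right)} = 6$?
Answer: $-1294931$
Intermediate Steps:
$\left(-1144\right) 1132 + 11 \left(A{\left(d,-3 \right)} + 1\right) = \left(-1144\right) 1132 + 11 \left(6 + 1\right) = -1295008 + 11 \cdot 7 = -1295008 + 77 = -1294931$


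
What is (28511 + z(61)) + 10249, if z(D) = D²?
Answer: 42481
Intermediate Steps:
(28511 + z(61)) + 10249 = (28511 + 61²) + 10249 = (28511 + 3721) + 10249 = 32232 + 10249 = 42481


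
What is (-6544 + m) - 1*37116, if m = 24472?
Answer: -19188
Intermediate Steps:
(-6544 + m) - 1*37116 = (-6544 + 24472) - 1*37116 = 17928 - 37116 = -19188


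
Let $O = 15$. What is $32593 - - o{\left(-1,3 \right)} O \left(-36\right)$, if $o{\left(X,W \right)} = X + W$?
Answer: $31513$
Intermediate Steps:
$o{\left(X,W \right)} = W + X$
$32593 - - o{\left(-1,3 \right)} O \left(-36\right) = 32593 - - (3 - 1) 15 \left(-36\right) = 32593 - \left(-1\right) 2 \cdot 15 \left(-36\right) = 32593 - \left(-2\right) 15 \left(-36\right) = 32593 - \left(-30\right) \left(-36\right) = 32593 - 1080 = 31513$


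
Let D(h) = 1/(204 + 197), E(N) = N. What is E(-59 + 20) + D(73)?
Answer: -15638/401 ≈ -38.997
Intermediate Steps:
D(h) = 1/401
E(-59 + 20) + D(73) = (-59 + 20) + 1/401 = -39 + 1/401 = -15638/401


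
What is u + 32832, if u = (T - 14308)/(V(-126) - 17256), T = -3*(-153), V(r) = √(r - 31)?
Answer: 9776613538920/297769693 + 13849*I*√157/297769693 ≈ 32833.0 + 0.00058276*I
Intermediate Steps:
V(r) = √(-31 + r)
T = 459
u = -13849/(-17256 + I*√157) (u = (459 - 14308)/(√(-31 - 126) - 17256) = -13849/(√(-157) - 17256) = -13849/(I*√157 - 17256) = -13849/(-17256 + I*√157) ≈ 0.80256 + 0.00058276*I)
u + 32832 = (238978344/297769693 + 13849*I*√157/297769693) + 32832 = 9776613538920/297769693 + 13849*I*√157/297769693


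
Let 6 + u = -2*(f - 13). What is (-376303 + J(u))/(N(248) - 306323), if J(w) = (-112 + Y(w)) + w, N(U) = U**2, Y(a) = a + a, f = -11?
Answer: 376289/244819 ≈ 1.5370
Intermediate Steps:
Y(a) = 2*a
u = 42 (u = -6 - 2*(-11 - 13) = -6 - 2*(-24) = -6 + 48 = 42)
J(w) = -112 + 3*w (J(w) = (-112 + 2*w) + w = -112 + 3*w)
(-376303 + J(u))/(N(248) - 306323) = (-376303 + (-112 + 3*42))/(248**2 - 306323) = (-376303 + (-112 + 126))/(61504 - 306323) = (-376303 + 14)/(-244819) = -376289*(-1/244819) = 376289/244819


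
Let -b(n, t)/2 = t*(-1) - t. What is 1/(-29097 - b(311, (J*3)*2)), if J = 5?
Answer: -1/29217 ≈ -3.4227e-5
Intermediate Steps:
b(n, t) = 4*t (b(n, t) = -2*(t*(-1) - t) = -2*(-t - t) = -(-4)*t = 4*t)
1/(-29097 - b(311, (J*3)*2)) = 1/(-29097 - 4*(5*3)*2) = 1/(-29097 - 4*15*2) = 1/(-29097 - 4*30) = 1/(-29097 - 1*120) = 1/(-29097 - 120) = 1/(-29217) = -1/29217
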